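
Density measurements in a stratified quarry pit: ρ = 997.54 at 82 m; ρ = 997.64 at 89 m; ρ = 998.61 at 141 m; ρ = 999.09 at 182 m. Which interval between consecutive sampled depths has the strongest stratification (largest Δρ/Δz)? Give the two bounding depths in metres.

89–141 m

Compute the density gradient over each adjacent pair:
  82–89 m: Δρ/Δz = 0.10/7 = 0.014 kg m⁻⁴
  89–141 m: Δρ/Δz = 0.97/52 = 0.019 kg m⁻⁴
  141–182 m: Δρ/Δz = 0.48/41 = 0.012 kg m⁻⁴
The largest gradient is in the 89–141 m interval — the pycnocline.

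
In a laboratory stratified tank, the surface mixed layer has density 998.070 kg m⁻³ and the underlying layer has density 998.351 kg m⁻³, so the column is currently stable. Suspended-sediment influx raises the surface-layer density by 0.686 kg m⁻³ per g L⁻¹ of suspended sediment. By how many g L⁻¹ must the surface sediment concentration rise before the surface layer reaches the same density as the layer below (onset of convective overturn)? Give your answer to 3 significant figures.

0.410 g L⁻¹

Density deficit of the surface layer: 998.351 − 998.070 = 0.281 kg m⁻³.
Required change = 0.281 / 0.686 = 0.410 g L⁻¹.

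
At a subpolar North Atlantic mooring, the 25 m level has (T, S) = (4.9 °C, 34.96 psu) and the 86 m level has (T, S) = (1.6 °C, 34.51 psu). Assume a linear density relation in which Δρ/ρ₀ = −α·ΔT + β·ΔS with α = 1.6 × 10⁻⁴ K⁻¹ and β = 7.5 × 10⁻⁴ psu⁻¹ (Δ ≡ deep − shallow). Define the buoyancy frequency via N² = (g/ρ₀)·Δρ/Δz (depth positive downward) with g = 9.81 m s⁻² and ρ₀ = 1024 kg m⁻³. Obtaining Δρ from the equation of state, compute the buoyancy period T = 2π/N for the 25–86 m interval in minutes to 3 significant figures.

ΔT = -3.3 K, ΔS = -0.45 psu (deep − shallow).
Δρ/ρ₀ = −αΔT + βΔS = 5.28 × 10⁻⁴ − 3.375 × 10⁻⁴ = 1.905 × 10⁻⁴, so Δρ ≈ 0.1951 kg m⁻³.
N² = (g/ρ₀)·Δρ/Δz = g·(Δρ/ρ₀)/Δz = 9.81 × 1.905 × 10⁻⁴ / 61 = 3.0636 × 10⁻⁵ s⁻².
N = √(3.0636 × 10⁻⁵) = 5.5350 × 10⁻³ rad s⁻¹ → T = 2π/N = 1.1352 × 10³ s = 18.920 min ≈ 18.9 min.

18.9 min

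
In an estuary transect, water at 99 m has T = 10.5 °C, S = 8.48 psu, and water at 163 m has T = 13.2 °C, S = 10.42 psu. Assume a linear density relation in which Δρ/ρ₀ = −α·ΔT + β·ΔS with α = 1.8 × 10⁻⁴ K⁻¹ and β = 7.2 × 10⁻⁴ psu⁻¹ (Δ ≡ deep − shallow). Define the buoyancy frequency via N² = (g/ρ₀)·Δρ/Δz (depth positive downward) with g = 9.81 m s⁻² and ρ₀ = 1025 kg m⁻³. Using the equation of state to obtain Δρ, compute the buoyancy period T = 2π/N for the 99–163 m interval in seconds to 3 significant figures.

532 s

ΔT = +2.7 K, ΔS = +1.94 psu (deep − shallow).
Δρ/ρ₀ = −αΔT + βΔS = -4.86 × 10⁻⁴ + 1.3968 × 10⁻³ = 9.108 × 10⁻⁴, so Δρ ≈ 0.9336 kg m⁻³.
N² = (g/ρ₀)·Δρ/Δz = g·(Δρ/ρ₀)/Δz = 9.81 × 9.108 × 10⁻⁴ / 64 = 1.3961 × 10⁻⁴ s⁻².
N = √(1.3961 × 10⁻⁴) = 0.011816 rad s⁻¹ → T = 2π/N = 531.75 s ≈ 532 s.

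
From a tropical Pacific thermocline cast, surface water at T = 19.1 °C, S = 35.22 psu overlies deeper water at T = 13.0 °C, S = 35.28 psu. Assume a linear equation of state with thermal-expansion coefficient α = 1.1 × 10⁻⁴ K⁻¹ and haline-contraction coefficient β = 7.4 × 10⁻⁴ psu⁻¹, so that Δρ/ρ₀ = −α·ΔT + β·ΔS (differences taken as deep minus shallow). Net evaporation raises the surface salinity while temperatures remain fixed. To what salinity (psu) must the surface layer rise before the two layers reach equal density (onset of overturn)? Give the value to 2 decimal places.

36.19 psu

Neutral buoyancy requires −α(T_deep − T_surf) + β(S_deep − S_surf′) = 0.
S_surf′ = S_deep − (α/β)·ΔT = 35.28 − (1.1 × 10⁻⁴/7.4 × 10⁻⁴)·(-6.1) = 36.1868 psu.
Increase required: 36.1868 − 35.22 = 0.9668 psu.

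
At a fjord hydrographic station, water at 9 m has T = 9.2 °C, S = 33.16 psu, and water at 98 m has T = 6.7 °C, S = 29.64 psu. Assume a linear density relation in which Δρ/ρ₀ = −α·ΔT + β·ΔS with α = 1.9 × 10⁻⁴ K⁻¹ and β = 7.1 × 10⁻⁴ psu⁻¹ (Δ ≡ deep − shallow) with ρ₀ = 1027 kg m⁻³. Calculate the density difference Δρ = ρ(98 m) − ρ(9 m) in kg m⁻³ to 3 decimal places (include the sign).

ΔT = -2.5 K, ΔS = -3.52 psu (deep − shallow).
Δρ/ρ₀ = −(1.9 × 10⁻⁴)(-2.5) + (7.1 × 10⁻⁴)(-3.52) = -2.0242 × 10⁻³.
Δρ = 1027 × (-2.0242 × 10⁻³) = -2.079 kg m⁻³.
Negative Δρ: lighter below, statically unstable.

-2.079 kg m⁻³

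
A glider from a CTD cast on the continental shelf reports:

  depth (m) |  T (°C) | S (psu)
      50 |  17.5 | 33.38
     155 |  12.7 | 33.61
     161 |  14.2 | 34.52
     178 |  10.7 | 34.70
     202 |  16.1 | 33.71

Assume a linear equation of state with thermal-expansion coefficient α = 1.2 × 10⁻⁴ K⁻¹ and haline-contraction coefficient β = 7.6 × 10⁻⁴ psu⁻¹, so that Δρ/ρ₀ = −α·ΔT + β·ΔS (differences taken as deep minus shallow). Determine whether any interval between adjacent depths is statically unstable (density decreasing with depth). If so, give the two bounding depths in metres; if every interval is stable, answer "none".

Evaluate Δρ/ρ₀ = −αΔT + βΔS across each adjacent pair:
  50–155 m: −αΔT+βΔS = −(1.2 × 10⁻⁴)(-4.8)+(7.6 × 10⁻⁴)(+0.23) = 7.5 × 10⁻⁴ → stable
  155–161 m: −αΔT+βΔS = −(1.2 × 10⁻⁴)(+1.5)+(7.6 × 10⁻⁴)(+0.91) = 5.1 × 10⁻⁴ → stable
  161–178 m: −αΔT+βΔS = −(1.2 × 10⁻⁴)(-3.5)+(7.6 × 10⁻⁴)(+0.18) = 5.6 × 10⁻⁴ → stable
  178–202 m: −αΔT+βΔS = −(1.2 × 10⁻⁴)(+5.4)+(7.6 × 10⁻⁴)(-0.99) = -1.4 × 10⁻³ → UNSTABLE
The 178–202 m interval has Δρ < 0: lighter water underlies denser water.

178–202 m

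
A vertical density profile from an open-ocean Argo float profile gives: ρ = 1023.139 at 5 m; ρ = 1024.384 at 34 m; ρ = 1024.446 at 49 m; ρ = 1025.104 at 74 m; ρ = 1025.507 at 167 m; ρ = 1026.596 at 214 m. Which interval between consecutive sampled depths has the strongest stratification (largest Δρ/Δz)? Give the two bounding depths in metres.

Compute the density gradient over each adjacent pair:
  5–34 m: Δρ/Δz = 1.245/29 = 0.043 kg m⁻⁴
  34–49 m: Δρ/Δz = 0.062/15 = 4.1 × 10⁻³ kg m⁻⁴
  49–74 m: Δρ/Δz = 0.658/25 = 0.026 kg m⁻⁴
  74–167 m: Δρ/Δz = 0.403/93 = 4.3 × 10⁻³ kg m⁻⁴
  167–214 m: Δρ/Δz = 1.089/47 = 0.023 kg m⁻⁴
The largest gradient is in the 5–34 m interval — the pycnocline.

5–34 m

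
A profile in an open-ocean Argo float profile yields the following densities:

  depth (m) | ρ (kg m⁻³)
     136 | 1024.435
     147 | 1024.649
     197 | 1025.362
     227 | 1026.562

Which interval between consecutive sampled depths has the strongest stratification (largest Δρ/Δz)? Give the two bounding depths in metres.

197–227 m

Compute the density gradient over each adjacent pair:
  136–147 m: Δρ/Δz = 0.214/11 = 0.019 kg m⁻⁴
  147–197 m: Δρ/Δz = 0.713/50 = 0.014 kg m⁻⁴
  197–227 m: Δρ/Δz = 1.200/30 = 0.040 kg m⁻⁴
The largest gradient is in the 197–227 m interval — the pycnocline.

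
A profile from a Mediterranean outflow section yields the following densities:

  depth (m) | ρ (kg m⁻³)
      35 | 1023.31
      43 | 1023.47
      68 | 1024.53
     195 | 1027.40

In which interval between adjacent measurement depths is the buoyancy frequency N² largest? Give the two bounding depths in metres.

Compute the density gradient over each adjacent pair:
  35–43 m: Δρ/Δz = 0.16/8 = 0.020 kg m⁻⁴
  43–68 m: Δρ/Δz = 1.06/25 = 0.042 kg m⁻⁴
  68–195 m: Δρ/Δz = 2.87/127 = 0.023 kg m⁻⁴
The largest gradient is in the 43–68 m interval — the pycnocline.

43–68 m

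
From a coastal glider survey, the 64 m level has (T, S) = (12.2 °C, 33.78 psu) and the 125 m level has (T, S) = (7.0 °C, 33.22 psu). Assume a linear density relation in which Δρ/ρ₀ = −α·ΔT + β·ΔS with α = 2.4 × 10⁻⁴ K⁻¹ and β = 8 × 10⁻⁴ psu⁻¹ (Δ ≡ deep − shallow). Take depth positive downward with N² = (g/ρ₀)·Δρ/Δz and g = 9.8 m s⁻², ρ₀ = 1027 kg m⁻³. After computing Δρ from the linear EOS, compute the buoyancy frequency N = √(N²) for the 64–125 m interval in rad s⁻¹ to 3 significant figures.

ΔT = -5.2 K, ΔS = -0.56 psu (deep − shallow).
Δρ/ρ₀ = −αΔT + βΔS = 1.248 × 10⁻³ − 4.48 × 10⁻⁴ = 8.00 × 10⁻⁴, so Δρ ≈ 0.8216 kg m⁻³.
N² = (g/ρ₀)·Δρ/Δz = g·(Δρ/ρ₀)/Δz = 9.8 × 8.00 × 10⁻⁴ / 61 = 1.2852 × 10⁻⁴ s⁻².
N = √(1.2852 × 10⁻⁴) = 0.011337 rad s⁻¹ ≈ 0.0113 rad s⁻¹.

0.0113 rad s⁻¹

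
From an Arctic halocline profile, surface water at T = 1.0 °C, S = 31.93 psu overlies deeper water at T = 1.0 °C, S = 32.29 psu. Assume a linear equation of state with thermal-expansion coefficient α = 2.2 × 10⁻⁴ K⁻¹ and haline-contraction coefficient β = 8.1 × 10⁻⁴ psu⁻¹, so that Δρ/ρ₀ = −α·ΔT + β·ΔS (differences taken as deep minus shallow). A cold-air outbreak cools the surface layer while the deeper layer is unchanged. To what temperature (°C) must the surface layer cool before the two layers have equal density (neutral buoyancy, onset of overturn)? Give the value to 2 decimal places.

Neutral buoyancy requires Δρ = 0, i.e. −α(T_deep − T_surf′) + β(S_deep − S_surf) = 0.
T_surf′ = T_deep − (β/α)·ΔS = 1.0 − (8.1 × 10⁻⁴/2.2 × 10⁻⁴)·(+0.36) = -0.3255 °C.
Cooling required: 1.0 − (-0.3255) = 1.3255 °C.

-0.33 °C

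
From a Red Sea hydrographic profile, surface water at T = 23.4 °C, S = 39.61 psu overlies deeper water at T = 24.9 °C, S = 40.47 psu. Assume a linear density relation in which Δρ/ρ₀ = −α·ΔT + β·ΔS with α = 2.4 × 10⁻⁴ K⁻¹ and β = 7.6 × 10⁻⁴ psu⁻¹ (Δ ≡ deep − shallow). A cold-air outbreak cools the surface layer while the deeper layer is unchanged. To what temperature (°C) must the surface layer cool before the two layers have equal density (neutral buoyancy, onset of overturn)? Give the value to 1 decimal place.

Neutral buoyancy requires Δρ = 0, i.e. −α(T_deep − T_surf′) + β(S_deep − S_surf) = 0.
T_surf′ = T_deep − (β/α)·ΔS = 24.9 − (7.6 × 10⁻⁴/2.4 × 10⁻⁴)·(+0.86) = 22.177 °C.
Cooling required: 23.4 − (22.177) = 1.223 °C.

22.2 °C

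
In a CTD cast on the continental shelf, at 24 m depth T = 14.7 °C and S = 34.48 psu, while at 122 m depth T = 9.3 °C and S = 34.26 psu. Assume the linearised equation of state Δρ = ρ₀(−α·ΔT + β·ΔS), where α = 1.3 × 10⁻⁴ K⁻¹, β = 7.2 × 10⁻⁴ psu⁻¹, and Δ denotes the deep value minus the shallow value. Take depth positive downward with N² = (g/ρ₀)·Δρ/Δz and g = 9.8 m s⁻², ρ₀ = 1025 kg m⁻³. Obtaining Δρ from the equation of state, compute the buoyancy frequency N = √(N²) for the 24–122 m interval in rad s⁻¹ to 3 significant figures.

ΔT = -5.4 K, ΔS = -0.22 psu (deep − shallow).
Δρ/ρ₀ = −αΔT + βΔS = 7.02 × 10⁻⁴ − 1.584 × 10⁻⁴ = 5.436 × 10⁻⁴, so Δρ ≈ 0.5572 kg m⁻³.
N² = (g/ρ₀)·Δρ/Δz = g·(Δρ/ρ₀)/Δz = 9.8 × 5.436 × 10⁻⁴ / 98 = 5.4360 × 10⁻⁵ s⁻².
N = √(5.4360 × 10⁻⁵) = 7.3729 × 10⁻³ rad s⁻¹ ≈ 7.37 × 10⁻³ rad s⁻¹.

7.37 × 10⁻³ rad s⁻¹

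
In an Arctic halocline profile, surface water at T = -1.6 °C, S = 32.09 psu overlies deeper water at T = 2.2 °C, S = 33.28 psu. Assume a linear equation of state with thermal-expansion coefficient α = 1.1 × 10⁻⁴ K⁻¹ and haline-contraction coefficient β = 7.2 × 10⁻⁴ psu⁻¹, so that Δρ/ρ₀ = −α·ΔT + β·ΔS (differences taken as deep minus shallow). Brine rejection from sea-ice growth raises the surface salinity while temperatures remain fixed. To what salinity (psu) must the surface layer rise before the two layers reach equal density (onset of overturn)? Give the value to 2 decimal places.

32.70 psu

Neutral buoyancy requires −α(T_deep − T_surf) + β(S_deep − S_surf′) = 0.
S_surf′ = S_deep − (α/β)·ΔT = 33.28 − (1.1 × 10⁻⁴/7.2 × 10⁻⁴)·(+3.8) = 32.6994 psu.
Increase required: 32.6994 − 32.09 = 0.6094 psu.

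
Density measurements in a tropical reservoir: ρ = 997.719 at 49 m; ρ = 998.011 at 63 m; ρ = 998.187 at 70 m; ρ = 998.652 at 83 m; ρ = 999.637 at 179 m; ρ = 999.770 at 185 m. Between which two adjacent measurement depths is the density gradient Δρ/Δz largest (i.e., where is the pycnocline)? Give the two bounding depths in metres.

70–83 m

Compute the density gradient over each adjacent pair:
  49–63 m: Δρ/Δz = 0.292/14 = 0.021 kg m⁻⁴
  63–70 m: Δρ/Δz = 0.176/7 = 0.025 kg m⁻⁴
  70–83 m: Δρ/Δz = 0.465/13 = 0.036 kg m⁻⁴
  83–179 m: Δρ/Δz = 0.985/96 = 0.010 kg m⁻⁴
  179–185 m: Δρ/Δz = 0.133/6 = 0.022 kg m⁻⁴
The largest gradient is in the 70–83 m interval — the pycnocline.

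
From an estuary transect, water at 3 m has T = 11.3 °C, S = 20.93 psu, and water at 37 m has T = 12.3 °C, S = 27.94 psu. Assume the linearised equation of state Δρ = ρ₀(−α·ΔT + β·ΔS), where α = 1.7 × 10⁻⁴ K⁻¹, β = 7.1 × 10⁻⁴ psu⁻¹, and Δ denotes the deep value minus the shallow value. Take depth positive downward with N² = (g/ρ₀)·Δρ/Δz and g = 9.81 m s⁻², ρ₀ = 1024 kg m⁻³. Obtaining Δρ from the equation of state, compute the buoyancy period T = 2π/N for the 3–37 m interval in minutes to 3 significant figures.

2.81 min

ΔT = +1.0 K, ΔS = +7.01 psu (deep − shallow).
Δρ/ρ₀ = −αΔT + βΔS = -1.70 × 10⁻⁴ + 4.9771 × 10⁻³ = 4.8071 × 10⁻³, so Δρ ≈ 4.922 kg m⁻³.
N² = (g/ρ₀)·Δρ/Δz = g·(Δρ/ρ₀)/Δz = 9.81 × 4.8071 × 10⁻³ / 34 = 1.3870 × 10⁻³ s⁻².
N = √(1.3870 × 10⁻³) = 0.037242 rad s⁻¹ → T = 2π/N = 168.71 s = 2.8118 min ≈ 2.81 min.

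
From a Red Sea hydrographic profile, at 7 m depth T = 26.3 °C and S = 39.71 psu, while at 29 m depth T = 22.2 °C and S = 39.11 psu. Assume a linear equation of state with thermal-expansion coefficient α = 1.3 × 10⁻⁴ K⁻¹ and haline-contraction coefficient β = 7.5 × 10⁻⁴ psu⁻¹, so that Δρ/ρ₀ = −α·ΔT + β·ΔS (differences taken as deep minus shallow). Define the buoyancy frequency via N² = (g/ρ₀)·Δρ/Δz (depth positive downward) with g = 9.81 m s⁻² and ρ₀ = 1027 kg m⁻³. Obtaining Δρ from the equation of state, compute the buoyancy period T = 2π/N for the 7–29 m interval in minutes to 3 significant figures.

17.2 min

ΔT = -4.1 K, ΔS = -0.60 psu (deep − shallow).
Δρ/ρ₀ = −αΔT + βΔS = 5.33 × 10⁻⁴ − 4.50 × 10⁻⁴ = 8.30 × 10⁻⁵, so Δρ ≈ 0.08524 kg m⁻³.
N² = (g/ρ₀)·Δρ/Δz = g·(Δρ/ρ₀)/Δz = 9.81 × 8.30 × 10⁻⁵ / 22 = 3.7010 × 10⁻⁵ s⁻².
N = √(3.7010 × 10⁻⁵) = 6.0836 × 10⁻³ rad s⁻¹ → T = 2π/N = 1.0328 × 10³ s = 17.213 min ≈ 17.2 min.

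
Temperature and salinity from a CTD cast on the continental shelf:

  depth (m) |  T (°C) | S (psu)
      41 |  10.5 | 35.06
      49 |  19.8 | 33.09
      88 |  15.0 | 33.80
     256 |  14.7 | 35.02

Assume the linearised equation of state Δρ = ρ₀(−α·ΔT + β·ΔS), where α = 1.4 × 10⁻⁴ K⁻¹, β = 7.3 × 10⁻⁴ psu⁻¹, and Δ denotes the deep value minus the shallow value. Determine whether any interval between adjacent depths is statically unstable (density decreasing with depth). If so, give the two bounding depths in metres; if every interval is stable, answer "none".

Evaluate Δρ/ρ₀ = −αΔT + βΔS across each adjacent pair:
  41–49 m: −αΔT+βΔS = −(1.4 × 10⁻⁴)(+9.3)+(7.3 × 10⁻⁴)(-1.97) = -2.7 × 10⁻³ → UNSTABLE
  49–88 m: −αΔT+βΔS = −(1.4 × 10⁻⁴)(-4.8)+(7.3 × 10⁻⁴)(+0.71) = 1.2 × 10⁻³ → stable
  88–256 m: −αΔT+βΔS = −(1.4 × 10⁻⁴)(-0.3)+(7.3 × 10⁻⁴)(+1.22) = 9.3 × 10⁻⁴ → stable
The 41–49 m interval has Δρ < 0: lighter water underlies denser water.

41–49 m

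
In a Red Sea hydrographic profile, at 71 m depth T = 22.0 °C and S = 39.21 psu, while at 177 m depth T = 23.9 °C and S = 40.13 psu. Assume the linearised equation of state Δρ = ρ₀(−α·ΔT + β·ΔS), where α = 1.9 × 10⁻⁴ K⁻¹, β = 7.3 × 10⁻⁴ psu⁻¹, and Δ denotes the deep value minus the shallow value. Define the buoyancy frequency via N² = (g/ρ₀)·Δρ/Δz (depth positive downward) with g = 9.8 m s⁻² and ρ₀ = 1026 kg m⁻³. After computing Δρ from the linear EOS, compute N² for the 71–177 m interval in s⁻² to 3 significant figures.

2.87 × 10⁻⁵ s⁻²

ΔT = +1.9 K, ΔS = +0.92 psu (deep − shallow).
Δρ/ρ₀ = −αΔT + βΔS = -3.61 × 10⁻⁴ + 6.716 × 10⁻⁴ = 3.106 × 10⁻⁴, so Δρ ≈ 0.3187 kg m⁻³.
N² = (g/ρ₀)·Δρ/Δz = g·(Δρ/ρ₀)/Δz = 9.8 × 3.106 × 10⁻⁴ / 106 = 2.8716 × 10⁻⁵ s⁻² ≈ 2.87 × 10⁻⁵ s⁻².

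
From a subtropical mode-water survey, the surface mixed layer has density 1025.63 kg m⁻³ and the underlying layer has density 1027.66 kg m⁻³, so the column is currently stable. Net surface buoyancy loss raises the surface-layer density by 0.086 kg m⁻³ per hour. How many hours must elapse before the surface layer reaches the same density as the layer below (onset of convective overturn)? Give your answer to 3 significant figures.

23.6 hours

Density deficit of the surface layer: 1027.66 − 1025.63 = 2.03 kg m⁻³.
Required change = 2.03 / 0.086 = 23.6 hours.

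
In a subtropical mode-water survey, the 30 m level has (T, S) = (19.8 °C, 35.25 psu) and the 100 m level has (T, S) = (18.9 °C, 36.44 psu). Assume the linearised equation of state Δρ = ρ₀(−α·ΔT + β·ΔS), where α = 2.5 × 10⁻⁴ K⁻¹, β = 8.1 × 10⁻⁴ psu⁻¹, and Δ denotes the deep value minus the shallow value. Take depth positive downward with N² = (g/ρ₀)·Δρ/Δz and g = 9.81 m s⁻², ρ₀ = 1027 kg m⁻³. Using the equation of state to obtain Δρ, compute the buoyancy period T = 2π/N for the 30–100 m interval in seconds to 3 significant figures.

487 s

ΔT = -0.9 K, ΔS = +1.19 psu (deep − shallow).
Δρ/ρ₀ = −αΔT + βΔS = 2.25 × 10⁻⁴ + 9.639 × 10⁻⁴ = 1.1889 × 10⁻³, so Δρ ≈ 1.221 kg m⁻³.
N² = (g/ρ₀)·Δρ/Δz = g·(Δρ/ρ₀)/Δz = 9.81 × 1.1889 × 10⁻³ / 70 = 1.6662 × 10⁻⁴ s⁻².
N = √(1.6662 × 10⁻⁴) = 0.012908 rad s⁻¹ → T = 2π/N = 486.77 s ≈ 487 s.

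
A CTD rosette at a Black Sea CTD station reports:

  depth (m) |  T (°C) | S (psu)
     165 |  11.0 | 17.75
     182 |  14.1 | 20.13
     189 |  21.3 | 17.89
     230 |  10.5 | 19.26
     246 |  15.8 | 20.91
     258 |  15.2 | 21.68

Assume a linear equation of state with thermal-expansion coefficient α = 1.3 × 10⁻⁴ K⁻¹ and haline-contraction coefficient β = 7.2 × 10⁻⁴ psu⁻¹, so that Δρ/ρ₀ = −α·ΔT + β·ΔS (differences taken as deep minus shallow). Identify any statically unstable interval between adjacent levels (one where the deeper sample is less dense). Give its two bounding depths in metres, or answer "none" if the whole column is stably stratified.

182–189 m

Evaluate Δρ/ρ₀ = −αΔT + βΔS across each adjacent pair:
  165–182 m: −αΔT+βΔS = −(1.3 × 10⁻⁴)(+3.1)+(7.2 × 10⁻⁴)(+2.38) = 1.3 × 10⁻³ → stable
  182–189 m: −αΔT+βΔS = −(1.3 × 10⁻⁴)(+7.2)+(7.2 × 10⁻⁴)(-2.24) = -2.5 × 10⁻³ → UNSTABLE
  189–230 m: −αΔT+βΔS = −(1.3 × 10⁻⁴)(-10.8)+(7.2 × 10⁻⁴)(+1.37) = 2.4 × 10⁻³ → stable
  230–246 m: −αΔT+βΔS = −(1.3 × 10⁻⁴)(+5.3)+(7.2 × 10⁻⁴)(+1.65) = 5.0 × 10⁻⁴ → stable
  246–258 m: −αΔT+βΔS = −(1.3 × 10⁻⁴)(-0.6)+(7.2 × 10⁻⁴)(+0.77) = 6.3 × 10⁻⁴ → stable
The 182–189 m interval has Δρ < 0: lighter water underlies denser water.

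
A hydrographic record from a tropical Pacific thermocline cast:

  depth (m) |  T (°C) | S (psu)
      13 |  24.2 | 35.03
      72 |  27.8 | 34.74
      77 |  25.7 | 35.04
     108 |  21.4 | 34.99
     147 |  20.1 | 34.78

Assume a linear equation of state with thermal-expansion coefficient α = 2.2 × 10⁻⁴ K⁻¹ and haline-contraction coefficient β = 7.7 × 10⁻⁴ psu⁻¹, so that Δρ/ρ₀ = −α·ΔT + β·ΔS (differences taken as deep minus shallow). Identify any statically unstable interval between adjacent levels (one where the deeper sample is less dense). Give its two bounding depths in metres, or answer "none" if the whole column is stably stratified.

Evaluate Δρ/ρ₀ = −αΔT + βΔS across each adjacent pair:
  13–72 m: −αΔT+βΔS = −(2.2 × 10⁻⁴)(+3.6)+(7.7 × 10⁻⁴)(-0.29) = -1.0 × 10⁻³ → UNSTABLE
  72–77 m: −αΔT+βΔS = −(2.2 × 10⁻⁴)(-2.1)+(7.7 × 10⁻⁴)(+0.30) = 6.9 × 10⁻⁴ → stable
  77–108 m: −αΔT+βΔS = −(2.2 × 10⁻⁴)(-4.3)+(7.7 × 10⁻⁴)(-0.05) = 9.1 × 10⁻⁴ → stable
  108–147 m: −αΔT+βΔS = −(2.2 × 10⁻⁴)(-1.3)+(7.7 × 10⁻⁴)(-0.21) = 1.2 × 10⁻⁴ → stable
The 13–72 m interval has Δρ < 0: lighter water underlies denser water.

13–72 m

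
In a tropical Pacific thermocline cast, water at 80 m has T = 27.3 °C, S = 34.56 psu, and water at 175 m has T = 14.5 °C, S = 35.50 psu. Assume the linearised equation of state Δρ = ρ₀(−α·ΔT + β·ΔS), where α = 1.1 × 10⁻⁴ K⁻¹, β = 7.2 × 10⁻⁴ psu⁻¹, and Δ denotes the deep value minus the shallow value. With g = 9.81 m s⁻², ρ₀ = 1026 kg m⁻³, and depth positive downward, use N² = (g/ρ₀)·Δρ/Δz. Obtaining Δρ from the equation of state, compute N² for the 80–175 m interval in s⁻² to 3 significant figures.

2.15 × 10⁻⁴ s⁻²

ΔT = -12.8 K, ΔS = +0.94 psu (deep − shallow).
Δρ/ρ₀ = −αΔT + βΔS = 1.408 × 10⁻³ + 6.768 × 10⁻⁴ = 2.0848 × 10⁻³, so Δρ ≈ 2.139 kg m⁻³.
N² = (g/ρ₀)·Δρ/Δz = g·(Δρ/ρ₀)/Δz = 9.81 × 2.0848 × 10⁻³ / 95 = 2.1528 × 10⁻⁴ s⁻² ≈ 2.15 × 10⁻⁴ s⁻².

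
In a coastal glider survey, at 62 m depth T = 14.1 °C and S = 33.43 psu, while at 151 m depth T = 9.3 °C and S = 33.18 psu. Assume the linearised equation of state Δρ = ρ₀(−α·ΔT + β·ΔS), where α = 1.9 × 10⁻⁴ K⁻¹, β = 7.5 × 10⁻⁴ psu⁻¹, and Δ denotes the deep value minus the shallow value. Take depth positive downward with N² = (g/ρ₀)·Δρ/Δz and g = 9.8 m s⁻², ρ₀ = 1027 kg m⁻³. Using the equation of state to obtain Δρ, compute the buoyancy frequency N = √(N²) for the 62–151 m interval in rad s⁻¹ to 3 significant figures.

ΔT = -4.8 K, ΔS = -0.25 psu (deep − shallow).
Δρ/ρ₀ = −αΔT + βΔS = 9.12 × 10⁻⁴ − 1.875 × 10⁻⁴ = 7.245 × 10⁻⁴, so Δρ ≈ 0.7441 kg m⁻³.
N² = (g/ρ₀)·Δρ/Δz = g·(Δρ/ρ₀)/Δz = 9.8 × 7.245 × 10⁻⁴ / 89 = 7.9776 × 10⁻⁵ s⁻².
N = √(7.9776 × 10⁻⁵) = 8.9317 × 10⁻³ rad s⁻¹ ≈ 8.93 × 10⁻³ rad s⁻¹.

8.93 × 10⁻³ rad s⁻¹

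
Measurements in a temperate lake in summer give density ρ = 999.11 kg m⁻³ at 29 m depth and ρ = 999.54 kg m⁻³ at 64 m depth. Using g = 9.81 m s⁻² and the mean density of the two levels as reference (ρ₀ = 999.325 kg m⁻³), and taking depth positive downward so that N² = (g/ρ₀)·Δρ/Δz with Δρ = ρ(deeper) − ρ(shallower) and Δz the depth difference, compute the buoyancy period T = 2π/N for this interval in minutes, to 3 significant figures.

Δρ = 999.54 − 999.11 = 0.43 kg m⁻³ over Δz = 64 − 29 = 35 m.
N² = (9.81/999.325) × (0.43/35) = 1.2060 × 10⁻⁴ s⁻².
N = √(1.2060 × 10⁻⁴) = 0.010982 rad s⁻¹, so T = 2π/N = 572.13 s = 9.5355 min ≈ 9.54 min.

9.54 min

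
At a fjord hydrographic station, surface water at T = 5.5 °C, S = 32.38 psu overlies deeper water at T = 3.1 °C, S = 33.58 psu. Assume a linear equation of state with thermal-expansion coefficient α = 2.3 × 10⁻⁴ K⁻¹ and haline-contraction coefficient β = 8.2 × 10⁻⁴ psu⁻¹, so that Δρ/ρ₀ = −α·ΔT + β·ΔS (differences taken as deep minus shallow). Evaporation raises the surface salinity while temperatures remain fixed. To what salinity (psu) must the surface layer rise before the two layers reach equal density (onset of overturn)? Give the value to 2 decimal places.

34.25 psu

Neutral buoyancy requires −α(T_deep − T_surf) + β(S_deep − S_surf′) = 0.
S_surf′ = S_deep − (α/β)·ΔT = 33.58 − (2.3 × 10⁻⁴/8.2 × 10⁻⁴)·(-2.4) = 34.2532 psu.
Increase required: 34.2532 − 32.38 = 1.8732 psu.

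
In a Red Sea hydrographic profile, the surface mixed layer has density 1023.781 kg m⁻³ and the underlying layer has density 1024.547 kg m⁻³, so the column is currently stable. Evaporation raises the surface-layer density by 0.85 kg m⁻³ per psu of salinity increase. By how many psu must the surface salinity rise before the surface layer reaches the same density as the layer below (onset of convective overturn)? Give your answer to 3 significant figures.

0.901 psu

Density deficit of the surface layer: 1024.547 − 1023.781 = 0.766 kg m⁻³.
Required change = 0.766 / 0.85 = 0.901 psu.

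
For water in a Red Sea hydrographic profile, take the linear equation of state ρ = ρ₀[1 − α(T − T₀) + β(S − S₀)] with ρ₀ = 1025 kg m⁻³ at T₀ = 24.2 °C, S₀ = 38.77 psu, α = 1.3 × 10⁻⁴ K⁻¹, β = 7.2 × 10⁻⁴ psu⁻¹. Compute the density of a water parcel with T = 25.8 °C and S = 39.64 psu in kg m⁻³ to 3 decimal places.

T − T₀ = +1.6 K, S − S₀ = +0.87 psu.
Bracket = 1 − α·(+1.6) + β·(+0.87) = 1 + (4.184 × 10⁻⁴) = 1.0004184.
ρ = 1025 × 1.0004184 = 1025.429 kg m⁻³.

1025.429 kg m⁻³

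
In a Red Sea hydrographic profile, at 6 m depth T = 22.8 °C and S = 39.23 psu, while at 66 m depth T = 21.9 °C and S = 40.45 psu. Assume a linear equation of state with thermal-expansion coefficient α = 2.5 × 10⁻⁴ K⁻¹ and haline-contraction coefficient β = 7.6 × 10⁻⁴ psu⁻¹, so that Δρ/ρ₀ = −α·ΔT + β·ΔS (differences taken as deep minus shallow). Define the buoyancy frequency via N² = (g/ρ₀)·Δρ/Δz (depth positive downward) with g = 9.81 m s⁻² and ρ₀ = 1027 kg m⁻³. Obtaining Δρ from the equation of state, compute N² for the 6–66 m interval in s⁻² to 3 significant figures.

ΔT = -0.9 K, ΔS = +1.22 psu (deep − shallow).
Δρ/ρ₀ = −αΔT + βΔS = 2.25 × 10⁻⁴ + 9.272 × 10⁻⁴ = 1.1522 × 10⁻³, so Δρ ≈ 1.183 kg m⁻³.
N² = (g/ρ₀)·Δρ/Δz = g·(Δρ/ρ₀)/Δz = 9.81 × 1.1522 × 10⁻³ / 60 = 1.8838 × 10⁻⁴ s⁻² ≈ 1.88 × 10⁻⁴ s⁻².

1.88 × 10⁻⁴ s⁻²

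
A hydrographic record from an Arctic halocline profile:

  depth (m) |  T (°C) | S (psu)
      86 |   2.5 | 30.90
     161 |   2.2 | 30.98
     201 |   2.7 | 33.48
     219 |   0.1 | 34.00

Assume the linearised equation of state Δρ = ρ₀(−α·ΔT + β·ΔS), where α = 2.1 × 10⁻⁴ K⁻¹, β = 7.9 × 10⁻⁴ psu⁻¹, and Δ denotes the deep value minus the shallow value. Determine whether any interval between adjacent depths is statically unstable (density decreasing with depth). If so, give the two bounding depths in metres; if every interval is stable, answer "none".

Evaluate Δρ/ρ₀ = −αΔT + βΔS across each adjacent pair:
  86–161 m: −αΔT+βΔS = −(2.1 × 10⁻⁴)(-0.3)+(7.9 × 10⁻⁴)(+0.08) = 1.3 × 10⁻⁴ → stable
  161–201 m: −αΔT+βΔS = −(2.1 × 10⁻⁴)(+0.5)+(7.9 × 10⁻⁴)(+2.50) = 1.9 × 10⁻³ → stable
  201–219 m: −αΔT+βΔS = −(2.1 × 10⁻⁴)(-2.6)+(7.9 × 10⁻⁴)(+0.52) = 9.6 × 10⁻⁴ → stable
Every interval has Δρ > 0: the column is stably stratified throughout.

none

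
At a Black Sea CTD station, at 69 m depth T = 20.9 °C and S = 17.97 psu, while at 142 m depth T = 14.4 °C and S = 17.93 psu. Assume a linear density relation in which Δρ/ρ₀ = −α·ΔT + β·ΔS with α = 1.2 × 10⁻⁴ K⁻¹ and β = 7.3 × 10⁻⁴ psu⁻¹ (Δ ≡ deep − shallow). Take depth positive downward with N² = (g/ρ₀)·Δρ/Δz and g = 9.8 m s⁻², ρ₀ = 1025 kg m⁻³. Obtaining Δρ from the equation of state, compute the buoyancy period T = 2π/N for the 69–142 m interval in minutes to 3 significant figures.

10.4 min

ΔT = -6.5 K, ΔS = -0.04 psu (deep − shallow).
Δρ/ρ₀ = −αΔT + βΔS = 7.80 × 10⁻⁴ − 2.92 × 10⁻⁵ = 7.508 × 10⁻⁴, so Δρ ≈ 0.7696 kg m⁻³.
N² = (g/ρ₀)·Δρ/Δz = g·(Δρ/ρ₀)/Δz = 9.8 × 7.508 × 10⁻⁴ / 73 = 1.0079 × 10⁻⁴ s⁻².
N = √(1.0079 × 10⁻⁴) = 0.010039 rad s⁻¹ → T = 2π/N = 625.88 s = 10.431 min ≈ 10.4 min.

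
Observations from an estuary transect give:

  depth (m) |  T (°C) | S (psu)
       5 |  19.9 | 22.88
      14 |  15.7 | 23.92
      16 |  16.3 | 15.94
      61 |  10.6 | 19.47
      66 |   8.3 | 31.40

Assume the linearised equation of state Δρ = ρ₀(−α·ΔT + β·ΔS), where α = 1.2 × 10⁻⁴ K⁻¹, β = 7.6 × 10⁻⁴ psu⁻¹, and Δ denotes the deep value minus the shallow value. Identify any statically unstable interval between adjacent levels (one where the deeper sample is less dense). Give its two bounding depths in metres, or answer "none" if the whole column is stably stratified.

Evaluate Δρ/ρ₀ = −αΔT + βΔS across each adjacent pair:
  5–14 m: −αΔT+βΔS = −(1.2 × 10⁻⁴)(-4.2)+(7.6 × 10⁻⁴)(+1.04) = 1.3 × 10⁻³ → stable
  14–16 m: −αΔT+βΔS = −(1.2 × 10⁻⁴)(+0.6)+(7.6 × 10⁻⁴)(-7.98) = -6.1 × 10⁻³ → UNSTABLE
  16–61 m: −αΔT+βΔS = −(1.2 × 10⁻⁴)(-5.7)+(7.6 × 10⁻⁴)(+3.53) = 3.4 × 10⁻³ → stable
  61–66 m: −αΔT+βΔS = −(1.2 × 10⁻⁴)(-2.3)+(7.6 × 10⁻⁴)(+11.93) = 9.3 × 10⁻³ → stable
The 14–16 m interval has Δρ < 0: lighter water underlies denser water.

14–16 m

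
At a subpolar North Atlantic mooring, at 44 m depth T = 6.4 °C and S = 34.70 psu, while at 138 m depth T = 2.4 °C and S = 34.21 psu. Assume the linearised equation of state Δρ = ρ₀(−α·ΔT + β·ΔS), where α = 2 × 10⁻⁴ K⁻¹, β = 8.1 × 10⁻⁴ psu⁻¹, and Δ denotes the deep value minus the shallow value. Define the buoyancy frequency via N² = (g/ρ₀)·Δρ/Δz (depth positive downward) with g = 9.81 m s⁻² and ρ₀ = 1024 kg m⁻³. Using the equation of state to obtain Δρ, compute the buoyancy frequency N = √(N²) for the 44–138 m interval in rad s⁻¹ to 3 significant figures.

6.49 × 10⁻³ rad s⁻¹

ΔT = -4.0 K, ΔS = -0.49 psu (deep − shallow).
Δρ/ρ₀ = −αΔT + βΔS = 8.00 × 10⁻⁴ − 3.969 × 10⁻⁴ = 4.031 × 10⁻⁴, so Δρ ≈ 0.4128 kg m⁻³.
N² = (g/ρ₀)·Δρ/Δz = g·(Δρ/ρ₀)/Δz = 9.81 × 4.031 × 10⁻⁴ / 94 = 4.2068 × 10⁻⁵ s⁻².
N = √(4.2068 × 10⁻⁵) = 6.4860 × 10⁻³ rad s⁻¹ ≈ 6.49 × 10⁻³ rad s⁻¹.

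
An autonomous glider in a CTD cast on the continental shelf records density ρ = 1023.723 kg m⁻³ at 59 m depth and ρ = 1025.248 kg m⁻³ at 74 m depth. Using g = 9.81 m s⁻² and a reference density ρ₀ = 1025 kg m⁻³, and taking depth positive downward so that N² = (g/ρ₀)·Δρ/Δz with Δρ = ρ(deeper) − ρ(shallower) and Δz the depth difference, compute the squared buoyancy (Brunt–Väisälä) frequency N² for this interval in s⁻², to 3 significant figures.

Δρ = 1025.248 − 1023.723 = 1.525 kg m⁻³ over Δz = 74 − 59 = 15 m.
N² = (9.81/1025) × (1.525/15) = 9.7302 × 10⁻⁴ s⁻² ≈ 9.73 × 10⁻⁴ s⁻².

9.73 × 10⁻⁴ s⁻²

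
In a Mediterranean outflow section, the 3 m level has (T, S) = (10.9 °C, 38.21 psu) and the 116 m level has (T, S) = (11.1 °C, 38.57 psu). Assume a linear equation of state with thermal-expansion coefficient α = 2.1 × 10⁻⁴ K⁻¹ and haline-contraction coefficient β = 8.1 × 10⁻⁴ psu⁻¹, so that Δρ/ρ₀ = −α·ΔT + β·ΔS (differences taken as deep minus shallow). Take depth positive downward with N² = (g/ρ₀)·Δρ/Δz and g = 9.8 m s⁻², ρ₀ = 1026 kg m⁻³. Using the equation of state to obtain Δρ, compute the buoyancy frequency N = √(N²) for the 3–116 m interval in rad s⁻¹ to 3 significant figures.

4.65 × 10⁻³ rad s⁻¹

ΔT = +0.2 K, ΔS = +0.36 psu (deep − shallow).
Δρ/ρ₀ = −αΔT + βΔS = -4.20 × 10⁻⁵ + 2.916 × 10⁻⁴ = 2.496 × 10⁻⁴, so Δρ ≈ 0.2561 kg m⁻³.
N² = (g/ρ₀)·Δρ/Δz = g·(Δρ/ρ₀)/Δz = 9.8 × 2.496 × 10⁻⁴ / 113 = 2.1647 × 10⁻⁵ s⁻².
N = √(2.1647 × 10⁻⁵) = 4.6526 × 10⁻³ rad s⁻¹ ≈ 4.65 × 10⁻³ rad s⁻¹.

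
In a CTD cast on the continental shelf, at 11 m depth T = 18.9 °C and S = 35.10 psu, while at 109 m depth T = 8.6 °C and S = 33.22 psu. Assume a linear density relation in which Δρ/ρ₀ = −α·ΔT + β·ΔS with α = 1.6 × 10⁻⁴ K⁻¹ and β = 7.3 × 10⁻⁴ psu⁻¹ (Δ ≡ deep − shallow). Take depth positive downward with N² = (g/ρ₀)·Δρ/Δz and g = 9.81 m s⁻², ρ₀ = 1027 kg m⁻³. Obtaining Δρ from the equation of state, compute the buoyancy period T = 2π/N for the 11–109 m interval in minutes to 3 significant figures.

ΔT = -10.3 K, ΔS = -1.88 psu (deep − shallow).
Δρ/ρ₀ = −αΔT + βΔS = 1.648 × 10⁻³ − 1.3724 × 10⁻³ = 2.756 × 10⁻⁴, so Δρ ≈ 0.2830 kg m⁻³.
N² = (g/ρ₀)·Δρ/Δz = g·(Δρ/ρ₀)/Δz = 9.81 × 2.756 × 10⁻⁴ / 98 = 2.7588 × 10⁻⁵ s⁻².
N = √(2.7588 × 10⁻⁵) = 5.2524 × 10⁻³ rad s⁻¹ → T = 2π/N = 1.1963 × 10³ s = 19.938 min ≈ 19.9 min.

19.9 min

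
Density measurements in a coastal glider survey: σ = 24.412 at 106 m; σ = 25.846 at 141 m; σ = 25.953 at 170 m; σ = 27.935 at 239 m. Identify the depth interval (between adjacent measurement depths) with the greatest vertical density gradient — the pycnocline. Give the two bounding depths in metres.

106–141 m

Compute the density gradient over each adjacent pair:
  106–141 m: Δρ/Δz = 1.434/35 = 0.041 kg m⁻⁴
  141–170 m: Δρ/Δz = 0.107/29 = 3.7 × 10⁻³ kg m⁻⁴
  170–239 m: Δρ/Δz = 1.982/69 = 0.029 kg m⁻⁴
The largest gradient is in the 106–141 m interval — the pycnocline.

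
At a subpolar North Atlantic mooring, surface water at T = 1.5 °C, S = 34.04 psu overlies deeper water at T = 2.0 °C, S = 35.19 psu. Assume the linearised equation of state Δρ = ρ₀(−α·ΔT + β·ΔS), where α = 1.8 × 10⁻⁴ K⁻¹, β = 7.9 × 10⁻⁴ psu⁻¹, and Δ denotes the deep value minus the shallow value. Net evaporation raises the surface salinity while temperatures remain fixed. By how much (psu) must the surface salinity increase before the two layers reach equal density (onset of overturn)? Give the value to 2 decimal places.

Neutral buoyancy requires −α(T_deep − T_surf) + β(S_deep − S_surf′) = 0.
S_surf′ = S_deep − (α/β)·ΔT = 35.19 − (1.8 × 10⁻⁴/7.9 × 10⁻⁴)·(+0.5) = 35.0761 psu.
Increase required: 35.0761 − 34.04 = 1.0361 psu.

1.04 psu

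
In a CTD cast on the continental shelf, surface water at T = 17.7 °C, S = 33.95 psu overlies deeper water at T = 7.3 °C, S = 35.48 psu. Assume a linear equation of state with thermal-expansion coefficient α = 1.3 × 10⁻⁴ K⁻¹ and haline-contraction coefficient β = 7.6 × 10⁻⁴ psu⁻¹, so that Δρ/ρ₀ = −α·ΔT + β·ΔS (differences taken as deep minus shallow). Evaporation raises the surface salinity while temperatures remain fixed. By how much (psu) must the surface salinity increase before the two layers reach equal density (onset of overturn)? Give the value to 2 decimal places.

Neutral buoyancy requires −α(T_deep − T_surf) + β(S_deep − S_surf′) = 0.
S_surf′ = S_deep − (α/β)·ΔT = 35.48 − (1.3 × 10⁻⁴/7.6 × 10⁻⁴)·(-10.4) = 37.2589 psu.
Increase required: 37.2589 − 33.95 = 3.3089 psu.

3.31 psu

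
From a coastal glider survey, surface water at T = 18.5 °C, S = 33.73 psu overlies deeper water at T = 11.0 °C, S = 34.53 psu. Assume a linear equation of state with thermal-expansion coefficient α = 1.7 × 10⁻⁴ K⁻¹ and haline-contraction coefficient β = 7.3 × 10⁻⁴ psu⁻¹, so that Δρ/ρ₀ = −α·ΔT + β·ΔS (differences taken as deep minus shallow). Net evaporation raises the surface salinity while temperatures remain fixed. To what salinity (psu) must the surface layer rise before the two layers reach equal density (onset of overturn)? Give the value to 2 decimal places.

36.28 psu

Neutral buoyancy requires −α(T_deep − T_surf) + β(S_deep − S_surf′) = 0.
S_surf′ = S_deep − (α/β)·ΔT = 34.53 − (1.7 × 10⁻⁴/7.3 × 10⁻⁴)·(-7.5) = 36.2766 psu.
Increase required: 36.2766 − 33.73 = 2.5466 psu.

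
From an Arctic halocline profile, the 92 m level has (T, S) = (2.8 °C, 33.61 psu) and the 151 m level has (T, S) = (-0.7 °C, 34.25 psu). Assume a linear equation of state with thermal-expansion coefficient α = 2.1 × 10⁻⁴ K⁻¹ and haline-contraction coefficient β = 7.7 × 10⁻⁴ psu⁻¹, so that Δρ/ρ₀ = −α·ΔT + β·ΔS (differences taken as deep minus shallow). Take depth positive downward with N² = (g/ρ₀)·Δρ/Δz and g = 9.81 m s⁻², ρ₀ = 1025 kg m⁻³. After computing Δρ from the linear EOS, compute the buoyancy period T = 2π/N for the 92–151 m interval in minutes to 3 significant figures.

7.33 min

ΔT = -3.5 K, ΔS = +0.64 psu (deep − shallow).
Δρ/ρ₀ = −αΔT + βΔS = 7.35 × 10⁻⁴ + 4.928 × 10⁻⁴ = 1.2278 × 10⁻³, so Δρ ≈ 1.258 kg m⁻³.
N² = (g/ρ₀)·Δρ/Δz = g·(Δρ/ρ₀)/Δz = 9.81 × 1.2278 × 10⁻³ / 59 = 2.0415 × 10⁻⁴ s⁻².
N = √(2.0415 × 10⁻⁴) = 0.014288 rad s⁻¹ → T = 2π/N = 439.75 s = 7.3292 min ≈ 7.33 min.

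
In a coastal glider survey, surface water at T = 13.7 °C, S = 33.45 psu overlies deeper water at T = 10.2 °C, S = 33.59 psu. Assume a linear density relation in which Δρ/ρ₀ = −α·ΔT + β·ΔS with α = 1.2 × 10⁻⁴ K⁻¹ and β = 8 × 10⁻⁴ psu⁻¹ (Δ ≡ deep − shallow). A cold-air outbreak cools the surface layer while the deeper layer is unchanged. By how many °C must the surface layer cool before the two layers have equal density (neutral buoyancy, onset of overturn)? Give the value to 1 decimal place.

Neutral buoyancy requires Δρ = 0, i.e. −α(T_deep − T_surf′) + β(S_deep − S_surf) = 0.
T_surf′ = T_deep − (β/α)·ΔS = 10.2 − (8 × 10⁻⁴/1.2 × 10⁻⁴)·(+0.14) = 9.267 °C.
Cooling required: 13.7 − (9.267) = 4.433 °C.

4.4 °C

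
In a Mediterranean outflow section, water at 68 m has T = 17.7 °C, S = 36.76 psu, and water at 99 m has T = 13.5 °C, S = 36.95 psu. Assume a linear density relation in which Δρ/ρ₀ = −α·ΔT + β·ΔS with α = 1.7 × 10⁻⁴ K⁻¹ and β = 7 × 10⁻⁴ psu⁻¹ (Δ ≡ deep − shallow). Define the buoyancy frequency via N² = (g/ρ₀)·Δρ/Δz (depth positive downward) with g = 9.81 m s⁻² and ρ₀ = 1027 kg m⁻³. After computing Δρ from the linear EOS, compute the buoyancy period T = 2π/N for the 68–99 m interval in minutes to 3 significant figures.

ΔT = -4.2 K, ΔS = +0.19 psu (deep − shallow).
Δρ/ρ₀ = −αΔT + βΔS = 7.14 × 10⁻⁴ + 1.33 × 10⁻⁴ = 8.47 × 10⁻⁴, so Δρ ≈ 0.8699 kg m⁻³.
N² = (g/ρ₀)·Δρ/Δz = g·(Δρ/ρ₀)/Δz = 9.81 × 8.47 × 10⁻⁴ / 31 = 2.6803 × 10⁻⁴ s⁻².
N = √(2.6803 × 10⁻⁴) = 0.016372 rad s⁻¹ → T = 2π/N = 383.78 s = 6.3963 min ≈ 6.40 min.

6.40 min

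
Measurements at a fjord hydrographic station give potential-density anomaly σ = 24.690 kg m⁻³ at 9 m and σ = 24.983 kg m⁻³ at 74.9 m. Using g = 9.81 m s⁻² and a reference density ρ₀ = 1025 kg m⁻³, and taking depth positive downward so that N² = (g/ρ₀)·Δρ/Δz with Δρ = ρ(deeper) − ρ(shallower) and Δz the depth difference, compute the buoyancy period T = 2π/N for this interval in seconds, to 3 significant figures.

Δρ = 1024.983 − 1024.690 = 0.293 kg m⁻³ over Δz = 74.9 − 9 = 65.9 m.
N² = (9.81/1025) × (0.293/65.9) = 4.2553 × 10⁻⁵ s⁻².
N = √(4.2553 × 10⁻⁵) = 6.5233 × 10⁻³ rad s⁻¹, so T = 2π/N = 963.19 s ≈ 963 s.

963 s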